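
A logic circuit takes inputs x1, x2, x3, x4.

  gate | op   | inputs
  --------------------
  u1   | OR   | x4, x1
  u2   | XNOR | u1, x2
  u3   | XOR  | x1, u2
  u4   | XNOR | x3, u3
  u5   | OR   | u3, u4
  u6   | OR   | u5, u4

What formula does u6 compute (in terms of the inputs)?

u1 = x4 OR x1
u2 = u1 XNOR x2 = (x4 OR x1) XNOR x2
u3 = x1 XOR u2 = x1 XOR ((x4 OR x1) XNOR x2)
u4 = x3 XNOR u3 = x3 XNOR (x1 XOR ((x4 OR x1) XNOR x2))
u5 = u3 OR u4 = (x1 XOR ((x4 OR x1) XNOR x2)) OR (x3 XNOR (x1 XOR ((x4 OR x1) XNOR x2)))
u6 = u5 OR u4 = ((x1 XOR ((x4 OR x1) XNOR x2)) OR (x3 XNOR (x1 XOR ((x4 OR x1) XNOR x2)))) OR (x3 XNOR (x1 XOR ((x4 OR x1) XNOR x2)))

((x1 XOR ((x4 OR x1) XNOR x2)) OR (x3 XNOR (x1 XOR ((x4 OR x1) XNOR x2)))) OR (x3 XNOR (x1 XOR ((x4 OR x1) XNOR x2)))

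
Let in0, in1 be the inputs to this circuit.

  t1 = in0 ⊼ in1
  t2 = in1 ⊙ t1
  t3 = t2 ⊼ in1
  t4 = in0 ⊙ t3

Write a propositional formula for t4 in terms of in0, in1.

t1 = in0 ⊼ in1
t2 = in1 ⊙ t1 = in1 ⊙ (in0 ⊼ in1)
t3 = t2 ⊼ in1 = (in1 ⊙ (in0 ⊼ in1)) ⊼ in1
t4 = in0 ⊙ t3 = in0 ⊙ ((in1 ⊙ (in0 ⊼ in1)) ⊼ in1)

in0 ⊙ ((in1 ⊙ (in0 ⊼ in1)) ⊼ in1)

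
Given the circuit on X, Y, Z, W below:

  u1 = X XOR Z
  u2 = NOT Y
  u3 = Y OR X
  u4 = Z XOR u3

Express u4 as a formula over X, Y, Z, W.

Z XOR (Y OR X)

u3 = Y OR X
u4 = Z XOR u3 = Z XOR (Y OR X)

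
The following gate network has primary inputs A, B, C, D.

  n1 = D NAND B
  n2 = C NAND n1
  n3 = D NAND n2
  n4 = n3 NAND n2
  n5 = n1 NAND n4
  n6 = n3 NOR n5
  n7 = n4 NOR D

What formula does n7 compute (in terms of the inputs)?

((D NAND (C NAND (D NAND B))) NAND (C NAND (D NAND B))) NOR D

n1 = D NAND B
n2 = C NAND n1 = C NAND (D NAND B)
n3 = D NAND n2 = D NAND (C NAND (D NAND B))
n4 = n3 NAND n2 = (D NAND (C NAND (D NAND B))) NAND (C NAND (D NAND B))
n7 = n4 NOR D = ((D NAND (C NAND (D NAND B))) NAND (C NAND (D NAND B))) NOR D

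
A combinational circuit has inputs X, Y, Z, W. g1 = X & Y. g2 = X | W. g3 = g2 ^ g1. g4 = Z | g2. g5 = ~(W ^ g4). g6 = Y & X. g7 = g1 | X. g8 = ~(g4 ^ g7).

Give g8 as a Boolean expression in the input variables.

~((Z | (X | W)) ^ ((X & Y) | X))

g1 = X & Y
g2 = X | W
g4 = Z | g2 = Z | (X | W)
g7 = g1 | X = (X & Y) | X
g8 = ~(g4 ^ g7) = ~((Z | (X | W)) ^ ((X & Y) | X))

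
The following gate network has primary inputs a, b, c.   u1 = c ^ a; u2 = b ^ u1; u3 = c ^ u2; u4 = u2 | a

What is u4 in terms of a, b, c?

(b ^ (c ^ a)) | a

u1 = c ^ a
u2 = b ^ u1 = b ^ (c ^ a)
u4 = u2 | a = (b ^ (c ^ a)) | a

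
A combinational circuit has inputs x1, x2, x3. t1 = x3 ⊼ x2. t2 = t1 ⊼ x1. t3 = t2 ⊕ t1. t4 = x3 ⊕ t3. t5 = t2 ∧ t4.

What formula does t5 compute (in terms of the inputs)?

t1 = x3 ⊼ x2
t2 = t1 ⊼ x1 = (x3 ⊼ x2) ⊼ x1
t3 = t2 ⊕ t1 = ((x3 ⊼ x2) ⊼ x1) ⊕ (x3 ⊼ x2)
t4 = x3 ⊕ t3 = x3 ⊕ (((x3 ⊼ x2) ⊼ x1) ⊕ (x3 ⊼ x2))
t5 = t2 ∧ t4 = ((x3 ⊼ x2) ⊼ x1) ∧ (x3 ⊕ (((x3 ⊼ x2) ⊼ x1) ⊕ (x3 ⊼ x2)))

((x3 ⊼ x2) ⊼ x1) ∧ (x3 ⊕ (((x3 ⊼ x2) ⊼ x1) ⊕ (x3 ⊼ x2)))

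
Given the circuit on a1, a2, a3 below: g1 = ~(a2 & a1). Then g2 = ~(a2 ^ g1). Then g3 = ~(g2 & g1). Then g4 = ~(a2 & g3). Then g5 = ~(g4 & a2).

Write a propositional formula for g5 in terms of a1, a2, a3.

~((~(a2 & (~((~(a2 ^ (~(a2 & a1)))) & (~(a2 & a1)))))) & a2)

g1 = ~(a2 & a1)
g2 = ~(a2 ^ g1) = ~(a2 ^ (~(a2 & a1)))
g3 = ~(g2 & g1) = ~((~(a2 ^ (~(a2 & a1)))) & (~(a2 & a1)))
g4 = ~(a2 & g3) = ~(a2 & (~((~(a2 ^ (~(a2 & a1)))) & (~(a2 & a1)))))
g5 = ~(g4 & a2) = ~((~(a2 & (~((~(a2 ^ (~(a2 & a1)))) & (~(a2 & a1)))))) & a2)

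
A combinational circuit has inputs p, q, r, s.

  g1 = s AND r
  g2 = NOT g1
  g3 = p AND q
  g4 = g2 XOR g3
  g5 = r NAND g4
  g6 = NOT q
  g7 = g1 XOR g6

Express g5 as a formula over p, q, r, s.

r NAND (NOT (s AND r) XOR (p AND q))

g1 = s AND r
g2 = NOT g1 = NOT (s AND r)
g3 = p AND q
g4 = g2 XOR g3 = NOT (s AND r) XOR (p AND q)
g5 = r NAND g4 = r NAND (NOT (s AND r) XOR (p AND q))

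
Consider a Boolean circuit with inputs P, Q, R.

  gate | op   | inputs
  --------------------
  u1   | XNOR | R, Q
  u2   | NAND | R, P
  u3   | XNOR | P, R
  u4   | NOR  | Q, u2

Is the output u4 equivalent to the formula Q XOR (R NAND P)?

No

u2 = R NAND P
u4 = Q NOR u2 = Q NOR (R NAND P)
At P=0, Q=0, R=0: circuit gives 0, formula gives 1.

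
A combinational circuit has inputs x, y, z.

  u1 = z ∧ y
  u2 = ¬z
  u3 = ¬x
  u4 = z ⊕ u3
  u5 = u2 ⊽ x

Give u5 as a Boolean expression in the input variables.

¬z ⊽ x

u2 = ¬z
u5 = u2 ⊽ x = ¬z ⊽ x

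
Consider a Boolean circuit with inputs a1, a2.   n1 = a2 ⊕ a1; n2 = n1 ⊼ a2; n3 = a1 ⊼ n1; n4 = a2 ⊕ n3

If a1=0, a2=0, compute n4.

1

n1 = 0 ⊕ 0 = 0
n3 = 0 ⊼ 0 = 1
n4 = 0 ⊕ 1 = 1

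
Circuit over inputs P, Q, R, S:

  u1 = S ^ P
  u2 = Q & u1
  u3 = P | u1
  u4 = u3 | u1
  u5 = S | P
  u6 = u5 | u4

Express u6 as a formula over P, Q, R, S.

(S | P) | ((P | (S ^ P)) | (S ^ P))

u1 = S ^ P
u3 = P | u1 = P | (S ^ P)
u4 = u3 | u1 = (P | (S ^ P)) | (S ^ P)
u5 = S | P
u6 = u5 | u4 = (S | P) | ((P | (S ^ P)) | (S ^ P))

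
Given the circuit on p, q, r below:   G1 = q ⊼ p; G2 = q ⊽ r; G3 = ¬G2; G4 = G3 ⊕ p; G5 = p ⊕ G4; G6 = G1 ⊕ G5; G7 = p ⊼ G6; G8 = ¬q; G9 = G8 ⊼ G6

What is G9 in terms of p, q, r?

G1 = q ⊼ p
G2 = q ⊽ r
G3 = ¬G2 = ¬(q ⊽ r)
G4 = G3 ⊕ p = ¬(q ⊽ r) ⊕ p
G5 = p ⊕ G4 = p ⊕ (¬(q ⊽ r) ⊕ p)
G6 = G1 ⊕ G5 = (q ⊼ p) ⊕ (p ⊕ (¬(q ⊽ r) ⊕ p))
G8 = ¬q
G9 = G8 ⊼ G6 = ¬q ⊼ ((q ⊼ p) ⊕ (p ⊕ (¬(q ⊽ r) ⊕ p)))

¬q ⊼ ((q ⊼ p) ⊕ (p ⊕ (¬(q ⊽ r) ⊕ p)))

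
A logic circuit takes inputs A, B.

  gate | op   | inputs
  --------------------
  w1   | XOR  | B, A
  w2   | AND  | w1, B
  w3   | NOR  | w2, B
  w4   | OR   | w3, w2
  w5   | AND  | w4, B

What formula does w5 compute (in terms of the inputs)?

((((B XOR A) AND B) NOR B) OR ((B XOR A) AND B)) AND B

w1 = B XOR A
w2 = w1 AND B = (B XOR A) AND B
w3 = w2 NOR B = ((B XOR A) AND B) NOR B
w4 = w3 OR w2 = (((B XOR A) AND B) NOR B) OR ((B XOR A) AND B)
w5 = w4 AND B = ((((B XOR A) AND B) NOR B) OR ((B XOR A) AND B)) AND B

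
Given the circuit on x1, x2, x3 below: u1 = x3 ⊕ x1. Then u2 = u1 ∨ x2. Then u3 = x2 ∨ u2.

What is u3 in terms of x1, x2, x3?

u1 = x3 ⊕ x1
u2 = u1 ∨ x2 = (x3 ⊕ x1) ∨ x2
u3 = x2 ∨ u2 = x2 ∨ ((x3 ⊕ x1) ∨ x2)

x2 ∨ ((x3 ⊕ x1) ∨ x2)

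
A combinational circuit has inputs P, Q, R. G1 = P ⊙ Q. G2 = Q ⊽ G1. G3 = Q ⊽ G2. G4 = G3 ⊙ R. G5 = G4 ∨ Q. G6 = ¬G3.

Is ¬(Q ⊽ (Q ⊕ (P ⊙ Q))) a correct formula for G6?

No

G1 = P ⊙ Q
G2 = Q ⊽ G1 = Q ⊽ (P ⊙ Q)
G3 = Q ⊽ G2 = Q ⊽ (Q ⊽ (P ⊙ Q))
G6 = ¬G3 = ¬(Q ⊽ (Q ⊽ (P ⊙ Q)))
At P=0, Q=0, R=0: circuit gives 0, formula gives 1.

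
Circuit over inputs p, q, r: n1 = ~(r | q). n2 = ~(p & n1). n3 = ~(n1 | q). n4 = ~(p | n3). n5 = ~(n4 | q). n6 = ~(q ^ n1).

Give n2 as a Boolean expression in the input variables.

~(p & (~(r | q)))

n1 = ~(r | q)
n2 = ~(p & n1) = ~(p & (~(r | q)))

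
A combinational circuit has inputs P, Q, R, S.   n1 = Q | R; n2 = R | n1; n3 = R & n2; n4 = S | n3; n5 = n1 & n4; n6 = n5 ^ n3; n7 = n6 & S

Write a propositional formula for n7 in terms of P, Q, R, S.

(((Q | R) & (S | (R & (R | (Q | R))))) ^ (R & (R | (Q | R)))) & S

n1 = Q | R
n2 = R | n1 = R | (Q | R)
n3 = R & n2 = R & (R | (Q | R))
n4 = S | n3 = S | (R & (R | (Q | R)))
n5 = n1 & n4 = (Q | R) & (S | (R & (R | (Q | R))))
n6 = n5 ^ n3 = ((Q | R) & (S | (R & (R | (Q | R))))) ^ (R & (R | (Q | R)))
n7 = n6 & S = (((Q | R) & (S | (R & (R | (Q | R))))) ^ (R & (R | (Q | R)))) & S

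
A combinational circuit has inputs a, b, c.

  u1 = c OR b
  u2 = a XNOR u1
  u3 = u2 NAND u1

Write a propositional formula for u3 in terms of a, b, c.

u1 = c OR b
u2 = a XNOR u1 = a XNOR (c OR b)
u3 = u2 NAND u1 = (a XNOR (c OR b)) NAND (c OR b)

(a XNOR (c OR b)) NAND (c OR b)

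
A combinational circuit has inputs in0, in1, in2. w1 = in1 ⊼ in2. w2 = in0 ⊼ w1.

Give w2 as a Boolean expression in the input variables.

w1 = in1 ⊼ in2
w2 = in0 ⊼ w1 = in0 ⊼ (in1 ⊼ in2)

in0 ⊼ (in1 ⊼ in2)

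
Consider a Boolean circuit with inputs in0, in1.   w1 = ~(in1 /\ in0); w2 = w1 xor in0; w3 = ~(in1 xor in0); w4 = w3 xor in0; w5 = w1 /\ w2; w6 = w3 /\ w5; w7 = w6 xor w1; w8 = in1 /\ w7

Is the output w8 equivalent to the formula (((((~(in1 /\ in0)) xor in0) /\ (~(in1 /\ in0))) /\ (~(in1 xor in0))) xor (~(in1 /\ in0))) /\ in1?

w1 = ~(in1 /\ in0)
w2 = w1 xor in0 = (~(in1 /\ in0)) xor in0
w3 = ~(in1 xor in0)
w5 = w1 /\ w2 = (~(in1 /\ in0)) /\ ((~(in1 /\ in0)) xor in0)
w6 = w3 /\ w5 = (~(in1 xor in0)) /\ ((~(in1 /\ in0)) /\ ((~(in1 /\ in0)) xor in0))
w7 = w6 xor w1 = ((~(in1 xor in0)) /\ ((~(in1 /\ in0)) /\ ((~(in1 /\ in0)) xor in0))) xor (~(in1 /\ in0))
w8 = in1 /\ w7 = in1 /\ (((~(in1 xor in0)) /\ ((~(in1 /\ in0)) /\ ((~(in1 /\ in0)) xor in0))) xor (~(in1 /\ in0)))
At in0=0, in1=0: circuit gives 0, formula gives 0.
At in0=0, in1=1: circuit gives 1, formula gives 1.
Agrees on all 4 inputs.

Yes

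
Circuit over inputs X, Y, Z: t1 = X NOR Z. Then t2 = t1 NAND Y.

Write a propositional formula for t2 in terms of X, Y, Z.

(X NOR Z) NAND Y

t1 = X NOR Z
t2 = t1 NAND Y = (X NOR Z) NAND Y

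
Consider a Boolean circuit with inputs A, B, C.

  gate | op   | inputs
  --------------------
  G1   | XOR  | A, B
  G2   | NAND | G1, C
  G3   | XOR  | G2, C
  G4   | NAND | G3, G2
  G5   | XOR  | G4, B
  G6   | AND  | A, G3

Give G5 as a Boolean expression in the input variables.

G1 = A XOR B
G2 = G1 NAND C = (A XOR B) NAND C
G3 = G2 XOR C = ((A XOR B) NAND C) XOR C
G4 = G3 NAND G2 = (((A XOR B) NAND C) XOR C) NAND ((A XOR B) NAND C)
G5 = G4 XOR B = ((((A XOR B) NAND C) XOR C) NAND ((A XOR B) NAND C)) XOR B

((((A XOR B) NAND C) XOR C) NAND ((A XOR B) NAND C)) XOR B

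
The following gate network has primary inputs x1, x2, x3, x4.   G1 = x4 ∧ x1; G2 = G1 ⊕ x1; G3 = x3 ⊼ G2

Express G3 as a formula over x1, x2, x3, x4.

x3 ⊼ ((x4 ∧ x1) ⊕ x1)

G1 = x4 ∧ x1
G2 = G1 ⊕ x1 = (x4 ∧ x1) ⊕ x1
G3 = x3 ⊼ G2 = x3 ⊼ ((x4 ∧ x1) ⊕ x1)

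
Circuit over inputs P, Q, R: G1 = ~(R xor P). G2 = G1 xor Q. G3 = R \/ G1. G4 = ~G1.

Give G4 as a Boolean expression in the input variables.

~(~(R xor P))

G1 = ~(R xor P)
G4 = ~G1 = ~(~(R xor P))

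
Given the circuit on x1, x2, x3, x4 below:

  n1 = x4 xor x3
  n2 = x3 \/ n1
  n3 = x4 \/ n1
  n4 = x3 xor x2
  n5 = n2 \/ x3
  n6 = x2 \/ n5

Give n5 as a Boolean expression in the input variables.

(x3 \/ (x4 xor x3)) \/ x3

n1 = x4 xor x3
n2 = x3 \/ n1 = x3 \/ (x4 xor x3)
n5 = n2 \/ x3 = (x3 \/ (x4 xor x3)) \/ x3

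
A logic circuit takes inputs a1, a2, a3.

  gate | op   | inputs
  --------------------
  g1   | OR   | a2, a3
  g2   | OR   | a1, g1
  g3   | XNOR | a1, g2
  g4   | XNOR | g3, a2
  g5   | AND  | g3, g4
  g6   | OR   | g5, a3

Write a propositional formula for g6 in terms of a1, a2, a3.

g1 = a2 OR a3
g2 = a1 OR g1 = a1 OR (a2 OR a3)
g3 = a1 XNOR g2 = a1 XNOR (a1 OR (a2 OR a3))
g4 = g3 XNOR a2 = (a1 XNOR (a1 OR (a2 OR a3))) XNOR a2
g5 = g3 AND g4 = (a1 XNOR (a1 OR (a2 OR a3))) AND ((a1 XNOR (a1 OR (a2 OR a3))) XNOR a2)
g6 = g5 OR a3 = ((a1 XNOR (a1 OR (a2 OR a3))) AND ((a1 XNOR (a1 OR (a2 OR a3))) XNOR a2)) OR a3

((a1 XNOR (a1 OR (a2 OR a3))) AND ((a1 XNOR (a1 OR (a2 OR a3))) XNOR a2)) OR a3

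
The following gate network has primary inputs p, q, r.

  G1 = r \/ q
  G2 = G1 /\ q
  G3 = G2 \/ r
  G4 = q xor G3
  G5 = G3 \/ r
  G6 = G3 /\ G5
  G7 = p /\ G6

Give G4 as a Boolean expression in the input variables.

G1 = r \/ q
G2 = G1 /\ q = (r \/ q) /\ q
G3 = G2 \/ r = ((r \/ q) /\ q) \/ r
G4 = q xor G3 = q xor (((r \/ q) /\ q) \/ r)

q xor (((r \/ q) /\ q) \/ r)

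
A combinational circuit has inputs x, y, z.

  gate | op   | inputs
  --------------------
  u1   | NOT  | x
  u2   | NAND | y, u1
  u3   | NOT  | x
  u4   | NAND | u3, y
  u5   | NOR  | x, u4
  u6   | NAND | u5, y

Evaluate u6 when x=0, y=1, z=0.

u3 = NOT 0 = 1
u4 = 1 NAND 1 = 0
u5 = 0 NOR 0 = 1
u6 = 1 NAND 1 = 0

0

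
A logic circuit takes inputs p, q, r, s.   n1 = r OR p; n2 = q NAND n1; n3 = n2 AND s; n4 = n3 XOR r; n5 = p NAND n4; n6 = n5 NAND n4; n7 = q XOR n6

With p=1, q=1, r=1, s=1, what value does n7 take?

0

n1 = 1 OR 1 = 1
n2 = 1 NAND 1 = 0
n3 = 0 AND 1 = 0
n4 = 0 XOR 1 = 1
n5 = 1 NAND 1 = 0
n6 = 0 NAND 1 = 1
n7 = 1 XOR 1 = 0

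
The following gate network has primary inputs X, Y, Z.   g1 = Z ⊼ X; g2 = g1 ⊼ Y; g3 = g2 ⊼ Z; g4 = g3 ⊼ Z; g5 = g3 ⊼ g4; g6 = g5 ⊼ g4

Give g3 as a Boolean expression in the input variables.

g1 = Z ⊼ X
g2 = g1 ⊼ Y = (Z ⊼ X) ⊼ Y
g3 = g2 ⊼ Z = ((Z ⊼ X) ⊼ Y) ⊼ Z

((Z ⊼ X) ⊼ Y) ⊼ Z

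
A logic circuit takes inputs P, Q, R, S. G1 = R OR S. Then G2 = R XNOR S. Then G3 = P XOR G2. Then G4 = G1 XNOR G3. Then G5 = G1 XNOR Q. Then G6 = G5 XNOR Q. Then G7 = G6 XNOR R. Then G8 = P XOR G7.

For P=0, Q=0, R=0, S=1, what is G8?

G1 = 0 OR 1 = 1
G5 = 1 XNOR 0 = 0
G6 = 0 XNOR 0 = 1
G7 = 1 XNOR 0 = 0
G8 = 0 XOR 0 = 0

0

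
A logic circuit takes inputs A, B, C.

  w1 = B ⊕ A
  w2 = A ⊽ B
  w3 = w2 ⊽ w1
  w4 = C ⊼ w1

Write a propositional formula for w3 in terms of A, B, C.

(A ⊽ B) ⊽ (B ⊕ A)

w1 = B ⊕ A
w2 = A ⊽ B
w3 = w2 ⊽ w1 = (A ⊽ B) ⊽ (B ⊕ A)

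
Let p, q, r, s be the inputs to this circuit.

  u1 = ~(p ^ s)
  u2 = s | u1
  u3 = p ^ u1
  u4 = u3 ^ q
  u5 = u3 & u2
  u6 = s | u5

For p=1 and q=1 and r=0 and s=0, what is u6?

u1 = ~(1 ^ 0) = 0
u2 = 0 | 0 = 0
u3 = 1 ^ 0 = 1
u5 = 1 & 0 = 0
u6 = 0 | 0 = 0

0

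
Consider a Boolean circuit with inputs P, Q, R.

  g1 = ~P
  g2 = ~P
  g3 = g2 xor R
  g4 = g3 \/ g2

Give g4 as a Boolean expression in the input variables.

g2 = ~P
g3 = g2 xor R = ~P xor R
g4 = g3 \/ g2 = (~P xor R) \/ ~P

(~P xor R) \/ ~P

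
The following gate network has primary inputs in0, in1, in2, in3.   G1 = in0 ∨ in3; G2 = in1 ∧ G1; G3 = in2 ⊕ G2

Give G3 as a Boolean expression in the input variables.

in2 ⊕ (in1 ∧ (in0 ∨ in3))

G1 = in0 ∨ in3
G2 = in1 ∧ G1 = in1 ∧ (in0 ∨ in3)
G3 = in2 ⊕ G2 = in2 ⊕ (in1 ∧ (in0 ∨ in3))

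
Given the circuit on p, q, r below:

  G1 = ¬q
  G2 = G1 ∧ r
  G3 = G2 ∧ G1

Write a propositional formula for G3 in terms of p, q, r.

(¬q ∧ r) ∧ ¬q

G1 = ¬q
G2 = G1 ∧ r = ¬q ∧ r
G3 = G2 ∧ G1 = (¬q ∧ r) ∧ ¬q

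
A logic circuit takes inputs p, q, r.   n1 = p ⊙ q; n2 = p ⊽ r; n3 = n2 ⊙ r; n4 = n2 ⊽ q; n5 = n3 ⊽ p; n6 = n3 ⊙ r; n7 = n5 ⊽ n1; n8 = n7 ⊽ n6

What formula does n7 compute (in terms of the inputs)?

(((p ⊽ r) ⊙ r) ⊽ p) ⊽ (p ⊙ q)

n1 = p ⊙ q
n2 = p ⊽ r
n3 = n2 ⊙ r = (p ⊽ r) ⊙ r
n5 = n3 ⊽ p = ((p ⊽ r) ⊙ r) ⊽ p
n7 = n5 ⊽ n1 = (((p ⊽ r) ⊙ r) ⊽ p) ⊽ (p ⊙ q)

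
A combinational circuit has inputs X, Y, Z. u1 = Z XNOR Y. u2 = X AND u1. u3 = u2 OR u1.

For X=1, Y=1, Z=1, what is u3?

u1 = 1 XNOR 1 = 1
u2 = 1 AND 1 = 1
u3 = 1 OR 1 = 1

1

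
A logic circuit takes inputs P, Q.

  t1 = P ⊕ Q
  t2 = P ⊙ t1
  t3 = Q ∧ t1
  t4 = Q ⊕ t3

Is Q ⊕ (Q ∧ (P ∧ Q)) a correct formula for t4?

t1 = P ⊕ Q
t3 = Q ∧ t1 = Q ∧ (P ⊕ Q)
t4 = Q ⊕ t3 = Q ⊕ (Q ∧ (P ⊕ Q))
At P=0, Q=1: circuit gives 0, formula gives 1.

No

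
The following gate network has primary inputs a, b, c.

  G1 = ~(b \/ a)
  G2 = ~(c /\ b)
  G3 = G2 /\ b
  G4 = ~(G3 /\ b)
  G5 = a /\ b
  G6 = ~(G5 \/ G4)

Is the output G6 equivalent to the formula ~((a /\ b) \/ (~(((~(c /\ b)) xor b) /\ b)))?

No

G2 = ~(c /\ b)
G3 = G2 /\ b = (~(c /\ b)) /\ b
G4 = ~(G3 /\ b) = ~(((~(c /\ b)) /\ b) /\ b)
G5 = a /\ b
G6 = ~(G5 \/ G4) = ~((a /\ b) \/ (~(((~(c /\ b)) /\ b) /\ b)))
At a=0, b=1, c=0: circuit gives 1, formula gives 0.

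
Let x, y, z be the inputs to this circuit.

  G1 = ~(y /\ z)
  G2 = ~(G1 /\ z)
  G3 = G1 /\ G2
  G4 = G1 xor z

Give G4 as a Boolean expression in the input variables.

G1 = ~(y /\ z)
G4 = G1 xor z = (~(y /\ z)) xor z

(~(y /\ z)) xor z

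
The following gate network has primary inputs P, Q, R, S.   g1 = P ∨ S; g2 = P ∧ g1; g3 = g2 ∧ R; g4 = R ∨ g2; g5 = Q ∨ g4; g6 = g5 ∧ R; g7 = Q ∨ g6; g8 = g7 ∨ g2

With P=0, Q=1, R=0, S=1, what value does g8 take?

g1 = 0 ∨ 1 = 1
g2 = 0 ∧ 1 = 0
g4 = 0 ∨ 0 = 0
g5 = 1 ∨ 0 = 1
g6 = 1 ∧ 0 = 0
g7 = 1 ∨ 0 = 1
g8 = 1 ∨ 0 = 1

1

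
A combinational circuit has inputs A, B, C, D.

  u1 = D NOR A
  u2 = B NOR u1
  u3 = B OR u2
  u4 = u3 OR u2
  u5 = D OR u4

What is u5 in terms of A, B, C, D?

u1 = D NOR A
u2 = B NOR u1 = B NOR (D NOR A)
u3 = B OR u2 = B OR (B NOR (D NOR A))
u4 = u3 OR u2 = (B OR (B NOR (D NOR A))) OR (B NOR (D NOR A))
u5 = D OR u4 = D OR ((B OR (B NOR (D NOR A))) OR (B NOR (D NOR A)))

D OR ((B OR (B NOR (D NOR A))) OR (B NOR (D NOR A)))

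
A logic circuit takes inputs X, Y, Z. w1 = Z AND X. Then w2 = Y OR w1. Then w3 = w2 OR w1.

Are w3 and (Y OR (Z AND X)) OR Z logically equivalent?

w1 = Z AND X
w2 = Y OR w1 = Y OR (Z AND X)
w3 = w2 OR w1 = (Y OR (Z AND X)) OR (Z AND X)
At X=0, Y=0, Z=1: circuit gives 0, formula gives 1.

No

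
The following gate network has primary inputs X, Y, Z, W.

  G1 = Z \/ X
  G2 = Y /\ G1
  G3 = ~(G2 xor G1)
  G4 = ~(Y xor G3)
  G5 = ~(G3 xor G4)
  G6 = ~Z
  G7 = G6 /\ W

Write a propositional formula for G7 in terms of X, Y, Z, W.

~Z /\ W

G6 = ~Z
G7 = G6 /\ W = ~Z /\ W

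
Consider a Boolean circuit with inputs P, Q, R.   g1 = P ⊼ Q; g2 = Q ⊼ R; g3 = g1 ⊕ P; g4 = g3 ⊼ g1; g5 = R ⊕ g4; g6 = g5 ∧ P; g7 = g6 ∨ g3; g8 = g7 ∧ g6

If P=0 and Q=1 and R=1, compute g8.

0

g1 = 0 ⊼ 1 = 1
g3 = 1 ⊕ 0 = 1
g4 = 1 ⊼ 1 = 0
g5 = 1 ⊕ 0 = 1
g6 = 1 ∧ 0 = 0
g7 = 0 ∨ 1 = 1
g8 = 1 ∧ 0 = 0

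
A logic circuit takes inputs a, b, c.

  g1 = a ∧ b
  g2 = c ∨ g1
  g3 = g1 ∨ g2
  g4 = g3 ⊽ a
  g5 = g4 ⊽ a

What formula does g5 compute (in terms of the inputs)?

g1 = a ∧ b
g2 = c ∨ g1 = c ∨ (a ∧ b)
g3 = g1 ∨ g2 = (a ∧ b) ∨ (c ∨ (a ∧ b))
g4 = g3 ⊽ a = ((a ∧ b) ∨ (c ∨ (a ∧ b))) ⊽ a
g5 = g4 ⊽ a = (((a ∧ b) ∨ (c ∨ (a ∧ b))) ⊽ a) ⊽ a

(((a ∧ b) ∨ (c ∨ (a ∧ b))) ⊽ a) ⊽ a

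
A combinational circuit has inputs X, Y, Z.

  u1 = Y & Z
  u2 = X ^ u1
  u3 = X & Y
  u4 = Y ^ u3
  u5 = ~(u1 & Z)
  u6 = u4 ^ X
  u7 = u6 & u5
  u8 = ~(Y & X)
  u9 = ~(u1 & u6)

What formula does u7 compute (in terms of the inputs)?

((Y ^ (X & Y)) ^ X) & (~((Y & Z) & Z))

u1 = Y & Z
u3 = X & Y
u4 = Y ^ u3 = Y ^ (X & Y)
u5 = ~(u1 & Z) = ~((Y & Z) & Z)
u6 = u4 ^ X = (Y ^ (X & Y)) ^ X
u7 = u6 & u5 = ((Y ^ (X & Y)) ^ X) & (~((Y & Z) & Z))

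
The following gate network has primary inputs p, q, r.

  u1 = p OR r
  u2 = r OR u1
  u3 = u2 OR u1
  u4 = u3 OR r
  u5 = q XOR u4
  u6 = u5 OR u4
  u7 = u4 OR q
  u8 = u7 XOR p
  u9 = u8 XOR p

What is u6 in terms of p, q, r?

u1 = p OR r
u2 = r OR u1 = r OR (p OR r)
u3 = u2 OR u1 = (r OR (p OR r)) OR (p OR r)
u4 = u3 OR r = ((r OR (p OR r)) OR (p OR r)) OR r
u5 = q XOR u4 = q XOR (((r OR (p OR r)) OR (p OR r)) OR r)
u6 = u5 OR u4 = (q XOR (((r OR (p OR r)) OR (p OR r)) OR r)) OR (((r OR (p OR r)) OR (p OR r)) OR r)

(q XOR (((r OR (p OR r)) OR (p OR r)) OR r)) OR (((r OR (p OR r)) OR (p OR r)) OR r)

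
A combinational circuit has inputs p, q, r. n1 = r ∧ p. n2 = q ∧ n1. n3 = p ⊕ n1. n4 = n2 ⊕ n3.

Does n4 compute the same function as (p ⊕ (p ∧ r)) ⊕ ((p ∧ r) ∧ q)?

Yes

n1 = r ∧ p
n2 = q ∧ n1 = q ∧ (r ∧ p)
n3 = p ⊕ n1 = p ⊕ (r ∧ p)
n4 = n2 ⊕ n3 = (q ∧ (r ∧ p)) ⊕ (p ⊕ (r ∧ p))
At p=0, q=0, r=0: circuit gives 0, formula gives 0.
At p=1, q=0, r=0: circuit gives 1, formula gives 1.
Agrees on all 8 inputs.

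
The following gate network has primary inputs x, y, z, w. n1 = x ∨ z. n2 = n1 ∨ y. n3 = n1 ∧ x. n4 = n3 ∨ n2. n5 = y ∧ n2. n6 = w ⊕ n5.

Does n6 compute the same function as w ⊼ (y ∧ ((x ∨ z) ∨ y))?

No

n1 = x ∨ z
n2 = n1 ∨ y = (x ∨ z) ∨ y
n5 = y ∧ n2 = y ∧ ((x ∨ z) ∨ y)
n6 = w ⊕ n5 = w ⊕ (y ∧ ((x ∨ z) ∨ y))
At x=0, y=0, z=0, w=0: circuit gives 0, formula gives 1.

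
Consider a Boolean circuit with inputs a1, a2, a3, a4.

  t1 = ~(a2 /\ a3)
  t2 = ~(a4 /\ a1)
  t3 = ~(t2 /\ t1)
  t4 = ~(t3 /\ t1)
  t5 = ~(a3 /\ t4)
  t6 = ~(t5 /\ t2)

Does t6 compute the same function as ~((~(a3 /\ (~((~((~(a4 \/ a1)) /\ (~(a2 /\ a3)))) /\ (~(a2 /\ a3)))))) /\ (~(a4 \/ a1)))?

No

t1 = ~(a2 /\ a3)
t2 = ~(a4 /\ a1)
t3 = ~(t2 /\ t1) = ~((~(a4 /\ a1)) /\ (~(a2 /\ a3)))
t4 = ~(t3 /\ t1) = ~((~((~(a4 /\ a1)) /\ (~(a2 /\ a3)))) /\ (~(a2 /\ a3)))
t5 = ~(a3 /\ t4) = ~(a3 /\ (~((~((~(a4 /\ a1)) /\ (~(a2 /\ a3)))) /\ (~(a2 /\ a3)))))
t6 = ~(t5 /\ t2) = ~((~(a3 /\ (~((~((~(a4 /\ a1)) /\ (~(a2 /\ a3)))) /\ (~(a2 /\ a3)))))) /\ (~(a4 /\ a1)))
At a1=0, a2=0, a3=0, a4=1: circuit gives 0, formula gives 1.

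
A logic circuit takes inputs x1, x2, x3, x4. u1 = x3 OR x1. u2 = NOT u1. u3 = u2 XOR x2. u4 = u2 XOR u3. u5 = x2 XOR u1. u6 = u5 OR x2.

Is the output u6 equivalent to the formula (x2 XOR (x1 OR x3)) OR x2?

Yes

u1 = x3 OR x1
u5 = x2 XOR u1 = x2 XOR (x3 OR x1)
u6 = u5 OR x2 = (x2 XOR (x3 OR x1)) OR x2
At x1=0, x2=0, x3=0, x4=0: circuit gives 0, formula gives 0.
At x1=0, x2=0, x3=1, x4=0: circuit gives 1, formula gives 1.
Agrees on all 16 inputs.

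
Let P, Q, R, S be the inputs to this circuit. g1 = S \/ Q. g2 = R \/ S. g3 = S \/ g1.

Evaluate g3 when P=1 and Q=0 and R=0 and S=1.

1

g1 = 1 \/ 0 = 1
g3 = 1 \/ 1 = 1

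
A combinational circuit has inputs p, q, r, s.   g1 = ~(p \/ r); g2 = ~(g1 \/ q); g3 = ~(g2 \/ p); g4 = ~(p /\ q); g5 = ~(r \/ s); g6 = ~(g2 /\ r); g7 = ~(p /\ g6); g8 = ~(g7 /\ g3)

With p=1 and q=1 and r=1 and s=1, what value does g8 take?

1

g1 = ~(1 \/ 1) = 0
g2 = ~(0 \/ 1) = 0
g3 = ~(0 \/ 1) = 0
g6 = ~(0 /\ 1) = 1
g7 = ~(1 /\ 1) = 0
g8 = ~(0 /\ 0) = 1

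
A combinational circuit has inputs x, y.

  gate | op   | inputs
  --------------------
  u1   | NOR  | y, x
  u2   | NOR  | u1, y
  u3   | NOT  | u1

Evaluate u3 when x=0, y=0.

u1 = 0 NOR 0 = 1
u3 = NOT 1 = 0

0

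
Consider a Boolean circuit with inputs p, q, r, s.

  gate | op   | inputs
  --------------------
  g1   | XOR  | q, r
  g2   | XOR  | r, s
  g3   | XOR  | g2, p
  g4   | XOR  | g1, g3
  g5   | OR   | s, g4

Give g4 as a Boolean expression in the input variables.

g1 = q XOR r
g2 = r XOR s
g3 = g2 XOR p = (r XOR s) XOR p
g4 = g1 XOR g3 = (q XOR r) XOR ((r XOR s) XOR p)

(q XOR r) XOR ((r XOR s) XOR p)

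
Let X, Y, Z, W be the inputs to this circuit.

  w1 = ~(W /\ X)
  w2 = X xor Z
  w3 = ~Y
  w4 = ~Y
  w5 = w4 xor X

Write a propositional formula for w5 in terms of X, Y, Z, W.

~Y xor X

w4 = ~Y
w5 = w4 xor X = ~Y xor X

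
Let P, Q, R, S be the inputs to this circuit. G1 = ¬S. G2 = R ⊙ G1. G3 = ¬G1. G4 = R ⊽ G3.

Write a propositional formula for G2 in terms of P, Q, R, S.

G1 = ¬S
G2 = R ⊙ G1 = R ⊙ ¬S

R ⊙ ¬S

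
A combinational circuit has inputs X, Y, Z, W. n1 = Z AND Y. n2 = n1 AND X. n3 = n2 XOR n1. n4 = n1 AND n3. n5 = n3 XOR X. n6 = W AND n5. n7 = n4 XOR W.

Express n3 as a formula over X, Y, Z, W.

n1 = Z AND Y
n2 = n1 AND X = (Z AND Y) AND X
n3 = n2 XOR n1 = ((Z AND Y) AND X) XOR (Z AND Y)

((Z AND Y) AND X) XOR (Z AND Y)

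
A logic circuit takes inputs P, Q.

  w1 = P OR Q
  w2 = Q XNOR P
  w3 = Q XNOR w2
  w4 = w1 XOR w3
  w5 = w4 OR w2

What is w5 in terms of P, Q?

((P OR Q) XOR (Q XNOR (Q XNOR P))) OR (Q XNOR P)

w1 = P OR Q
w2 = Q XNOR P
w3 = Q XNOR w2 = Q XNOR (Q XNOR P)
w4 = w1 XOR w3 = (P OR Q) XOR (Q XNOR (Q XNOR P))
w5 = w4 OR w2 = ((P OR Q) XOR (Q XNOR (Q XNOR P))) OR (Q XNOR P)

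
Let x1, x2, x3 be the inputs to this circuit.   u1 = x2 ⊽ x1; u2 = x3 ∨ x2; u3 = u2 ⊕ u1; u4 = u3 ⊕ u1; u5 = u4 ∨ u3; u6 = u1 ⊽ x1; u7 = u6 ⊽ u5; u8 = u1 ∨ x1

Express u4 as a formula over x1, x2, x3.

u1 = x2 ⊽ x1
u2 = x3 ∨ x2
u3 = u2 ⊕ u1 = (x3 ∨ x2) ⊕ (x2 ⊽ x1)
u4 = u3 ⊕ u1 = ((x3 ∨ x2) ⊕ (x2 ⊽ x1)) ⊕ (x2 ⊽ x1)

((x3 ∨ x2) ⊕ (x2 ⊽ x1)) ⊕ (x2 ⊽ x1)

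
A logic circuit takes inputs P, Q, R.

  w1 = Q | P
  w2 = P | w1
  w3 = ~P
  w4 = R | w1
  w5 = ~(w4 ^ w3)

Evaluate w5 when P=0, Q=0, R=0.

0

w1 = 0 | 0 = 0
w3 = ~0 = 1
w4 = 0 | 0 = 0
w5 = ~(0 ^ 1) = 0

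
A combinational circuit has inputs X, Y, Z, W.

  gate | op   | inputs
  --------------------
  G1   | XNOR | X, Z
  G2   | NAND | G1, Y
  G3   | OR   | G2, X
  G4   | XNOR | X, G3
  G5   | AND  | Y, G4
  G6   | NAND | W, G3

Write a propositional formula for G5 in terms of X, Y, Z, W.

G1 = X XNOR Z
G2 = G1 NAND Y = (X XNOR Z) NAND Y
G3 = G2 OR X = ((X XNOR Z) NAND Y) OR X
G4 = X XNOR G3 = X XNOR (((X XNOR Z) NAND Y) OR X)
G5 = Y AND G4 = Y AND (X XNOR (((X XNOR Z) NAND Y) OR X))

Y AND (X XNOR (((X XNOR Z) NAND Y) OR X))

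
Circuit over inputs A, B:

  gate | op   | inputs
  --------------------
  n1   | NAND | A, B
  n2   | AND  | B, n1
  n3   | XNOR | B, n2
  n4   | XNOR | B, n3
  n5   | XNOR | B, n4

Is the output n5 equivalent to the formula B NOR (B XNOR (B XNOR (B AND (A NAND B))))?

n1 = A NAND B
n2 = B AND n1 = B AND (A NAND B)
n3 = B XNOR n2 = B XNOR (B AND (A NAND B))
n4 = B XNOR n3 = B XNOR (B XNOR (B AND (A NAND B)))
n5 = B XNOR n4 = B XNOR (B XNOR (B XNOR (B AND (A NAND B))))
At A=0, B=1: circuit gives 1, formula gives 0.

No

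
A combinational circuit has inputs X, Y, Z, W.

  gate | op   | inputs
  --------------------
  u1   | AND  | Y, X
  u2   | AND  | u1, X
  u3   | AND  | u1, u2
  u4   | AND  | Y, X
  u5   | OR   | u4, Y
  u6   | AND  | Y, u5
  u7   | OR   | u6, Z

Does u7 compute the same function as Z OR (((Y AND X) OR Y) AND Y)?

Yes

u4 = Y AND X
u5 = u4 OR Y = (Y AND X) OR Y
u6 = Y AND u5 = Y AND ((Y AND X) OR Y)
u7 = u6 OR Z = (Y AND ((Y AND X) OR Y)) OR Z
At X=0, Y=0, Z=0, W=0: circuit gives 0, formula gives 0.
At X=0, Y=0, Z=1, W=0: circuit gives 1, formula gives 1.
Agrees on all 16 inputs.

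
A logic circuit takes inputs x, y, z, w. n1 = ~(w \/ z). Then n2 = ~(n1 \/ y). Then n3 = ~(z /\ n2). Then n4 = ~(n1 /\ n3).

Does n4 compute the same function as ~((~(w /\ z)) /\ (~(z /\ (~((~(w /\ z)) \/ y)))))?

n1 = ~(w \/ z)
n2 = ~(n1 \/ y) = ~((~(w \/ z)) \/ y)
n3 = ~(z /\ n2) = ~(z /\ (~((~(w \/ z)) \/ y)))
n4 = ~(n1 /\ n3) = ~((~(w \/ z)) /\ (~(z /\ (~((~(w \/ z)) \/ y)))))
At x=0, y=0, z=0, w=1: circuit gives 1, formula gives 0.

No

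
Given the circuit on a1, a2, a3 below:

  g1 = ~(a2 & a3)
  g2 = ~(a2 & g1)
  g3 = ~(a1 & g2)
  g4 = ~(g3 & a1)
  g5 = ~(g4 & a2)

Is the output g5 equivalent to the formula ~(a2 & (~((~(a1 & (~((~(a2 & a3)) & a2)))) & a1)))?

g1 = ~(a2 & a3)
g2 = ~(a2 & g1) = ~(a2 & (~(a2 & a3)))
g3 = ~(a1 & g2) = ~(a1 & (~(a2 & (~(a2 & a3)))))
g4 = ~(g3 & a1) = ~((~(a1 & (~(a2 & (~(a2 & a3)))))) & a1)
g5 = ~(g4 & a2) = ~((~((~(a1 & (~(a2 & (~(a2 & a3)))))) & a1)) & a2)
At a1=0, a2=1, a3=0: circuit gives 0, formula gives 0.
At a1=0, a2=0, a3=0: circuit gives 1, formula gives 1.
Agrees on all 8 inputs.

Yes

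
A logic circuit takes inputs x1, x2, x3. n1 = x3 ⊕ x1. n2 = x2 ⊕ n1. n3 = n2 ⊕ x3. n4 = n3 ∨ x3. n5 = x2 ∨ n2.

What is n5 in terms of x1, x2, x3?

n1 = x3 ⊕ x1
n2 = x2 ⊕ n1 = x2 ⊕ (x3 ⊕ x1)
n5 = x2 ∨ n2 = x2 ∨ (x2 ⊕ (x3 ⊕ x1))

x2 ∨ (x2 ⊕ (x3 ⊕ x1))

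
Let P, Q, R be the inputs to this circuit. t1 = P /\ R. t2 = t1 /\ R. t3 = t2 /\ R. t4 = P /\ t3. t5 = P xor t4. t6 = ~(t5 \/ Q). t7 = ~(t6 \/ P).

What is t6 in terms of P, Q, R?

t1 = P /\ R
t2 = t1 /\ R = (P /\ R) /\ R
t3 = t2 /\ R = ((P /\ R) /\ R) /\ R
t4 = P /\ t3 = P /\ (((P /\ R) /\ R) /\ R)
t5 = P xor t4 = P xor (P /\ (((P /\ R) /\ R) /\ R))
t6 = ~(t5 \/ Q) = ~((P xor (P /\ (((P /\ R) /\ R) /\ R))) \/ Q)

~((P xor (P /\ (((P /\ R) /\ R) /\ R))) \/ Q)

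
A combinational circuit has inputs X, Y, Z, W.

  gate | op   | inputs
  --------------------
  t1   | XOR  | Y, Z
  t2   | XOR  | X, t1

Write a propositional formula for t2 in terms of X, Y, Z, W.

t1 = Y XOR Z
t2 = X XOR t1 = X XOR (Y XOR Z)

X XOR (Y XOR Z)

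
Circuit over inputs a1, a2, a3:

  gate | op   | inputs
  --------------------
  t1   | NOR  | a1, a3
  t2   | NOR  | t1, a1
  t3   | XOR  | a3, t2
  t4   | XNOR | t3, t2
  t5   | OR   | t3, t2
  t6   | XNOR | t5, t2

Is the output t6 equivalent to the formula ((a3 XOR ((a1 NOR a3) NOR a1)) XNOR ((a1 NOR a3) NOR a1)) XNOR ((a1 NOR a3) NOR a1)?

No

t1 = a1 NOR a3
t2 = t1 NOR a1 = (a1 NOR a3) NOR a1
t3 = a3 XOR t2 = a3 XOR ((a1 NOR a3) NOR a1)
t5 = t3 OR t2 = (a3 XOR ((a1 NOR a3) NOR a1)) OR ((a1 NOR a3) NOR a1)
t6 = t5 XNOR t2 = ((a3 XOR ((a1 NOR a3) NOR a1)) OR ((a1 NOR a3) NOR a1)) XNOR ((a1 NOR a3) NOR a1)
At a1=0, a2=0, a3=0: circuit gives 1, formula gives 0.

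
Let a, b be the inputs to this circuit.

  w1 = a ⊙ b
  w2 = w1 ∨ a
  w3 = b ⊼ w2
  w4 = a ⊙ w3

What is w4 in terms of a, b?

w1 = a ⊙ b
w2 = w1 ∨ a = (a ⊙ b) ∨ a
w3 = b ⊼ w2 = b ⊼ ((a ⊙ b) ∨ a)
w4 = a ⊙ w3 = a ⊙ (b ⊼ ((a ⊙ b) ∨ a))

a ⊙ (b ⊼ ((a ⊙ b) ∨ a))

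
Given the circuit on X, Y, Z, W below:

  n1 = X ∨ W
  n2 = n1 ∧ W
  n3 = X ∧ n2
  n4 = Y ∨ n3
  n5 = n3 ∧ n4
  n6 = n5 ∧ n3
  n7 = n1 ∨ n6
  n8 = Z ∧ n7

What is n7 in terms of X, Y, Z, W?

(X ∨ W) ∨ (((X ∧ ((X ∨ W) ∧ W)) ∧ (Y ∨ (X ∧ ((X ∨ W) ∧ W)))) ∧ (X ∧ ((X ∨ W) ∧ W)))

n1 = X ∨ W
n2 = n1 ∧ W = (X ∨ W) ∧ W
n3 = X ∧ n2 = X ∧ ((X ∨ W) ∧ W)
n4 = Y ∨ n3 = Y ∨ (X ∧ ((X ∨ W) ∧ W))
n5 = n3 ∧ n4 = (X ∧ ((X ∨ W) ∧ W)) ∧ (Y ∨ (X ∧ ((X ∨ W) ∧ W)))
n6 = n5 ∧ n3 = ((X ∧ ((X ∨ W) ∧ W)) ∧ (Y ∨ (X ∧ ((X ∨ W) ∧ W)))) ∧ (X ∧ ((X ∨ W) ∧ W))
n7 = n1 ∨ n6 = (X ∨ W) ∨ (((X ∧ ((X ∨ W) ∧ W)) ∧ (Y ∨ (X ∧ ((X ∨ W) ∧ W)))) ∧ (X ∧ ((X ∨ W) ∧ W)))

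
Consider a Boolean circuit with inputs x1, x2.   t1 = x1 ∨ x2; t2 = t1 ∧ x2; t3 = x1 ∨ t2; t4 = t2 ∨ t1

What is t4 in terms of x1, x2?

t1 = x1 ∨ x2
t2 = t1 ∧ x2 = (x1 ∨ x2) ∧ x2
t4 = t2 ∨ t1 = ((x1 ∨ x2) ∧ x2) ∨ (x1 ∨ x2)

((x1 ∨ x2) ∧ x2) ∨ (x1 ∨ x2)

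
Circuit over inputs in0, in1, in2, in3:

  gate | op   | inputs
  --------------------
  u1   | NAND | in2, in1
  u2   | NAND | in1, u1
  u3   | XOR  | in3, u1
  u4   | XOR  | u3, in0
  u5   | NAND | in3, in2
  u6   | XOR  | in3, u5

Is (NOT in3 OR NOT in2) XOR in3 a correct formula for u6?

u5 = in3 NAND in2
u6 = in3 XOR u5 = in3 XOR (in3 NAND in2)
At in0=0, in1=0, in2=0, in3=1: circuit gives 0, formula gives 0.
At in0=0, in1=0, in2=0, in3=0: circuit gives 1, formula gives 1.
Agrees on all 16 inputs.

Yes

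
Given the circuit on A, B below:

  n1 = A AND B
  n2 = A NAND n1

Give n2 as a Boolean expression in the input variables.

A NAND (A AND B)

n1 = A AND B
n2 = A NAND n1 = A NAND (A AND B)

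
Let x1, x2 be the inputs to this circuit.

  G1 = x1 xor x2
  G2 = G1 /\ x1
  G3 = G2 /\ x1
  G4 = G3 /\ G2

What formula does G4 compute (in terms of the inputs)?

G1 = x1 xor x2
G2 = G1 /\ x1 = (x1 xor x2) /\ x1
G3 = G2 /\ x1 = ((x1 xor x2) /\ x1) /\ x1
G4 = G3 /\ G2 = (((x1 xor x2) /\ x1) /\ x1) /\ ((x1 xor x2) /\ x1)

(((x1 xor x2) /\ x1) /\ x1) /\ ((x1 xor x2) /\ x1)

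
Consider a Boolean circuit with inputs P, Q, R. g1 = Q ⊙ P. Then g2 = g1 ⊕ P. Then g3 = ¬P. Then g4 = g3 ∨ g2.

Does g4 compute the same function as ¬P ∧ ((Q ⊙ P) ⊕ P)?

No

g1 = Q ⊙ P
g2 = g1 ⊕ P = (Q ⊙ P) ⊕ P
g3 = ¬P
g4 = g3 ∨ g2 = ¬P ∨ ((Q ⊙ P) ⊕ P)
At P=0, Q=1, R=0: circuit gives 1, formula gives 0.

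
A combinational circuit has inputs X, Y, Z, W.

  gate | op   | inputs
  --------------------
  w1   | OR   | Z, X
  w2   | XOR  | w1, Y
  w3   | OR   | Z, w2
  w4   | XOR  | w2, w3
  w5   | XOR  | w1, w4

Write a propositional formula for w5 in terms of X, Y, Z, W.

w1 = Z OR X
w2 = w1 XOR Y = (Z OR X) XOR Y
w3 = Z OR w2 = Z OR ((Z OR X) XOR Y)
w4 = w2 XOR w3 = ((Z OR X) XOR Y) XOR (Z OR ((Z OR X) XOR Y))
w5 = w1 XOR w4 = (Z OR X) XOR (((Z OR X) XOR Y) XOR (Z OR ((Z OR X) XOR Y)))

(Z OR X) XOR (((Z OR X) XOR Y) XOR (Z OR ((Z OR X) XOR Y)))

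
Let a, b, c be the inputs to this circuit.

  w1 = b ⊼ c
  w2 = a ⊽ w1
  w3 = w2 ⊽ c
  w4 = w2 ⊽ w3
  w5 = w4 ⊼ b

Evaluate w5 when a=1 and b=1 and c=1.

0

w1 = 1 ⊼ 1 = 0
w2 = 1 ⊽ 0 = 0
w3 = 0 ⊽ 1 = 0
w4 = 0 ⊽ 0 = 1
w5 = 1 ⊼ 1 = 0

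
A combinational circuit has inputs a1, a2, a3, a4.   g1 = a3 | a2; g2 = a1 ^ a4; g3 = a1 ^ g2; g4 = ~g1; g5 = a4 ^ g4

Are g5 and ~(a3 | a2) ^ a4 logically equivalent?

g1 = a3 | a2
g4 = ~g1 = ~(a3 | a2)
g5 = a4 ^ g4 = a4 ^ ~(a3 | a2)
At a1=0, a2=0, a3=0, a4=1: circuit gives 0, formula gives 0.
At a1=0, a2=0, a3=0, a4=0: circuit gives 1, formula gives 1.
Agrees on all 16 inputs.

Yes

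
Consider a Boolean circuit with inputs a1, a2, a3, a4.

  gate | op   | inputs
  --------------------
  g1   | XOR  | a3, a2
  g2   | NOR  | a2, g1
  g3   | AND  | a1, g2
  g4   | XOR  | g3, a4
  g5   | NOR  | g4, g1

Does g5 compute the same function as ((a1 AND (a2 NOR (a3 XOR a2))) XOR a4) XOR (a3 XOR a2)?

No

g1 = a3 XOR a2
g2 = a2 NOR g1 = a2 NOR (a3 XOR a2)
g3 = a1 AND g2 = a1 AND (a2 NOR (a3 XOR a2))
g4 = g3 XOR a4 = (a1 AND (a2 NOR (a3 XOR a2))) XOR a4
g5 = g4 NOR g1 = ((a1 AND (a2 NOR (a3 XOR a2))) XOR a4) NOR (a3 XOR a2)
At a1=0, a2=0, a3=0, a4=0: circuit gives 1, formula gives 0.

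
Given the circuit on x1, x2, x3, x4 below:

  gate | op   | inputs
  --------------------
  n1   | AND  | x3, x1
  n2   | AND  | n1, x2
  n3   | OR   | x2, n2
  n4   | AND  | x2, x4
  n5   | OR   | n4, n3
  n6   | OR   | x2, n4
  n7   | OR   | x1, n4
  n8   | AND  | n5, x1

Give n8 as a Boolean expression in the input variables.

n1 = x3 AND x1
n2 = n1 AND x2 = (x3 AND x1) AND x2
n3 = x2 OR n2 = x2 OR ((x3 AND x1) AND x2)
n4 = x2 AND x4
n5 = n4 OR n3 = (x2 AND x4) OR (x2 OR ((x3 AND x1) AND x2))
n8 = n5 AND x1 = ((x2 AND x4) OR (x2 OR ((x3 AND x1) AND x2))) AND x1

((x2 AND x4) OR (x2 OR ((x3 AND x1) AND x2))) AND x1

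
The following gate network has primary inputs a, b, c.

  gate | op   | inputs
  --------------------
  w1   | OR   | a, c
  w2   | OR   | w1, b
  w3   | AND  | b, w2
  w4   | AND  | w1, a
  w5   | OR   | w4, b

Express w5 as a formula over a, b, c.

w1 = a OR c
w4 = w1 AND a = (a OR c) AND a
w5 = w4 OR b = ((a OR c) AND a) OR b

((a OR c) AND a) OR b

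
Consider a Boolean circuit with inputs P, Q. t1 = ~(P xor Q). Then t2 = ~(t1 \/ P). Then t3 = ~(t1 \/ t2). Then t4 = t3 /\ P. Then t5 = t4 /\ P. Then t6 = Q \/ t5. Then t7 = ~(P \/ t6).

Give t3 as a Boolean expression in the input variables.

~((~(P xor Q)) \/ (~((~(P xor Q)) \/ P)))

t1 = ~(P xor Q)
t2 = ~(t1 \/ P) = ~((~(P xor Q)) \/ P)
t3 = ~(t1 \/ t2) = ~((~(P xor Q)) \/ (~((~(P xor Q)) \/ P)))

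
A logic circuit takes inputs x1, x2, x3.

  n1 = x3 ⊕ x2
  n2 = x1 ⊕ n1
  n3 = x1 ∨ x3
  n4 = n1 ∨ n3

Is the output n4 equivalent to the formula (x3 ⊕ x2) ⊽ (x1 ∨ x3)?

No

n1 = x3 ⊕ x2
n3 = x1 ∨ x3
n4 = n1 ∨ n3 = (x3 ⊕ x2) ∨ (x1 ∨ x3)
At x1=0, x2=0, x3=0: circuit gives 0, formula gives 1.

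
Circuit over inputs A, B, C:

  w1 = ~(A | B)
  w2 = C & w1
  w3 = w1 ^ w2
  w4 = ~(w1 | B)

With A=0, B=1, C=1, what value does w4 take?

w1 = ~(0 | 1) = 0
w4 = ~(0 | 1) = 0

0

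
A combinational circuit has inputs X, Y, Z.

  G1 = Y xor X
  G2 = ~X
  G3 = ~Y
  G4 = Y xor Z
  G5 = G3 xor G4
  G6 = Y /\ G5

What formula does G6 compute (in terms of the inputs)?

G3 = ~Y
G4 = Y xor Z
G5 = G3 xor G4 = ~Y xor (Y xor Z)
G6 = Y /\ G5 = Y /\ (~Y xor (Y xor Z))

Y /\ (~Y xor (Y xor Z))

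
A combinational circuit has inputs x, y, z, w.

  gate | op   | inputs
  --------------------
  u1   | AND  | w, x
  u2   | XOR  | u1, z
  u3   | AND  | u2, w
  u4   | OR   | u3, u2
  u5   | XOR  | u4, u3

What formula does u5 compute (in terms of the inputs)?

((((w AND x) XOR z) AND w) OR ((w AND x) XOR z)) XOR (((w AND x) XOR z) AND w)

u1 = w AND x
u2 = u1 XOR z = (w AND x) XOR z
u3 = u2 AND w = ((w AND x) XOR z) AND w
u4 = u3 OR u2 = (((w AND x) XOR z) AND w) OR ((w AND x) XOR z)
u5 = u4 XOR u3 = ((((w AND x) XOR z) AND w) OR ((w AND x) XOR z)) XOR (((w AND x) XOR z) AND w)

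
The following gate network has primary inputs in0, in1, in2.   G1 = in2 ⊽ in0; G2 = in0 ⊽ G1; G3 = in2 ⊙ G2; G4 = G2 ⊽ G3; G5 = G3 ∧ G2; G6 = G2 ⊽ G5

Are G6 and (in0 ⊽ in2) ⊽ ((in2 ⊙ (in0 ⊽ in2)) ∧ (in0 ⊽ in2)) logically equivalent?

G1 = in2 ⊽ in0
G2 = in0 ⊽ G1 = in0 ⊽ (in2 ⊽ in0)
G3 = in2 ⊙ G2 = in2 ⊙ (in0 ⊽ (in2 ⊽ in0))
G5 = G3 ∧ G2 = (in2 ⊙ (in0 ⊽ (in2 ⊽ in0))) ∧ (in0 ⊽ (in2 ⊽ in0))
G6 = G2 ⊽ G5 = (in0 ⊽ (in2 ⊽ in0)) ⊽ ((in2 ⊙ (in0 ⊽ (in2 ⊽ in0))) ∧ (in0 ⊽ (in2 ⊽ in0)))
At in0=0, in1=0, in2=0: circuit gives 1, formula gives 0.

No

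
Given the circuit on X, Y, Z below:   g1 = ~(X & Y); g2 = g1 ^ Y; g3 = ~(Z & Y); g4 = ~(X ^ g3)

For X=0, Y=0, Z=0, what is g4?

g3 = ~(0 & 0) = 1
g4 = ~(0 ^ 1) = 0

0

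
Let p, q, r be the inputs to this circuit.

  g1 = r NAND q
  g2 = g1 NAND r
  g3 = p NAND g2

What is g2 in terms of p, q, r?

g1 = r NAND q
g2 = g1 NAND r = (r NAND q) NAND r

(r NAND q) NAND r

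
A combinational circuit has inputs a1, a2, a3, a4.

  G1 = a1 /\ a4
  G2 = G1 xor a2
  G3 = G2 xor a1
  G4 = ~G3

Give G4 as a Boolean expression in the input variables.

~(((a1 /\ a4) xor a2) xor a1)

G1 = a1 /\ a4
G2 = G1 xor a2 = (a1 /\ a4) xor a2
G3 = G2 xor a1 = ((a1 /\ a4) xor a2) xor a1
G4 = ~G3 = ~(((a1 /\ a4) xor a2) xor a1)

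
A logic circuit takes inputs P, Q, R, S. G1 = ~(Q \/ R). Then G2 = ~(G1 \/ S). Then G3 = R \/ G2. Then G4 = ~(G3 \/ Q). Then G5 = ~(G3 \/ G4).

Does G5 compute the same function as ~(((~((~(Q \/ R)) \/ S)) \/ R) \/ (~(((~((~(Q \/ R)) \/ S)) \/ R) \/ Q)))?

G1 = ~(Q \/ R)
G2 = ~(G1 \/ S) = ~((~(Q \/ R)) \/ S)
G3 = R \/ G2 = R \/ (~((~(Q \/ R)) \/ S))
G4 = ~(G3 \/ Q) = ~((R \/ (~((~(Q \/ R)) \/ S))) \/ Q)
G5 = ~(G3 \/ G4) = ~((R \/ (~((~(Q \/ R)) \/ S))) \/ (~((R \/ (~((~(Q \/ R)) \/ S))) \/ Q)))
At P=0, Q=0, R=0, S=0: circuit gives 0, formula gives 0.
At P=0, Q=1, R=0, S=1: circuit gives 1, formula gives 1.
Agrees on all 16 inputs.

Yes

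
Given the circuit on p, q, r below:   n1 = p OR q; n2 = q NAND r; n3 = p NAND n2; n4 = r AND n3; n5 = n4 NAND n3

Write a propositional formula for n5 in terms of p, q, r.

(r AND (p NAND (q NAND r))) NAND (p NAND (q NAND r))

n2 = q NAND r
n3 = p NAND n2 = p NAND (q NAND r)
n4 = r AND n3 = r AND (p NAND (q NAND r))
n5 = n4 NAND n3 = (r AND (p NAND (q NAND r))) NAND (p NAND (q NAND r))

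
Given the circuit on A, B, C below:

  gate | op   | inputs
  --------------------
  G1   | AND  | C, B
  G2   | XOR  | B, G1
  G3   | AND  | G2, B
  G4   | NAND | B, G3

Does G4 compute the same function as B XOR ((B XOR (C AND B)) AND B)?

No

G1 = C AND B
G2 = B XOR G1 = B XOR (C AND B)
G3 = G2 AND B = (B XOR (C AND B)) AND B
G4 = B NAND G3 = B NAND ((B XOR (C AND B)) AND B)
At A=0, B=0, C=0: circuit gives 1, formula gives 0.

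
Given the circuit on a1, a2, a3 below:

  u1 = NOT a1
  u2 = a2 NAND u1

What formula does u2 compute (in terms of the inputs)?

u1 = NOT a1
u2 = a2 NAND u1 = a2 NAND NOT a1

a2 NAND NOT a1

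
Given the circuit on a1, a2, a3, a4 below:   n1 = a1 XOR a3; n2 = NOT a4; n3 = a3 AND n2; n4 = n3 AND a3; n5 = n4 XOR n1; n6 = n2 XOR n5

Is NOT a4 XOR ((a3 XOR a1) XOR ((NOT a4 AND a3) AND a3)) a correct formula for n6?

n1 = a1 XOR a3
n2 = NOT a4
n3 = a3 AND n2 = a3 AND NOT a4
n4 = n3 AND a3 = (a3 AND NOT a4) AND a3
n5 = n4 XOR n1 = ((a3 AND NOT a4) AND a3) XOR (a1 XOR a3)
n6 = n2 XOR n5 = NOT a4 XOR (((a3 AND NOT a4) AND a3) XOR (a1 XOR a3))
At a1=0, a2=0, a3=0, a4=1: circuit gives 0, formula gives 0.
At a1=0, a2=0, a3=0, a4=0: circuit gives 1, formula gives 1.
Agrees on all 16 inputs.

Yes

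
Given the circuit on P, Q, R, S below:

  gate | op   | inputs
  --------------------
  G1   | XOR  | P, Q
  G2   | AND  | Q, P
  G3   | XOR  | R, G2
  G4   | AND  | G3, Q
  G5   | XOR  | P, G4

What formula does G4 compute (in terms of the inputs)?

G2 = Q AND P
G3 = R XOR G2 = R XOR (Q AND P)
G4 = G3 AND Q = (R XOR (Q AND P)) AND Q

(R XOR (Q AND P)) AND Q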